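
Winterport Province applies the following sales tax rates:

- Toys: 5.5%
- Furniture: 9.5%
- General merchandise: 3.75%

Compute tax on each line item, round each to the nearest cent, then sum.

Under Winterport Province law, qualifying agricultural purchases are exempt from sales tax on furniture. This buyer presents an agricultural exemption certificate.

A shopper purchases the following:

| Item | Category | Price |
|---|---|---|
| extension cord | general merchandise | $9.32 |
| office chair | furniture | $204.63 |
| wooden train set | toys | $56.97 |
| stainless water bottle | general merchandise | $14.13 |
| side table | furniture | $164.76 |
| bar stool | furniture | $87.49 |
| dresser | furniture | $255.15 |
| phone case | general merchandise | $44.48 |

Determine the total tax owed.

$5.68

Extension cord $9.32: general merchandise → 3.75% → $0.35
Office chair $204.63: furniture, buyer-exempt → 0% → $0.00
Wooden train set $56.97: toys → 5.5% → $3.13
Stainless water bottle $14.13: general merchandise → 3.75% → $0.53
Side table $164.76: furniture, buyer-exempt → 0% → $0.00
Bar stool $87.49: furniture, buyer-exempt → 0% → $0.00
Dresser $255.15: furniture, buyer-exempt → 0% → $0.00
Phone case $44.48: general merchandise → 3.75% → $1.67
Total tax = $0.35 + $3.13 + $0.53 + $1.67 = $5.68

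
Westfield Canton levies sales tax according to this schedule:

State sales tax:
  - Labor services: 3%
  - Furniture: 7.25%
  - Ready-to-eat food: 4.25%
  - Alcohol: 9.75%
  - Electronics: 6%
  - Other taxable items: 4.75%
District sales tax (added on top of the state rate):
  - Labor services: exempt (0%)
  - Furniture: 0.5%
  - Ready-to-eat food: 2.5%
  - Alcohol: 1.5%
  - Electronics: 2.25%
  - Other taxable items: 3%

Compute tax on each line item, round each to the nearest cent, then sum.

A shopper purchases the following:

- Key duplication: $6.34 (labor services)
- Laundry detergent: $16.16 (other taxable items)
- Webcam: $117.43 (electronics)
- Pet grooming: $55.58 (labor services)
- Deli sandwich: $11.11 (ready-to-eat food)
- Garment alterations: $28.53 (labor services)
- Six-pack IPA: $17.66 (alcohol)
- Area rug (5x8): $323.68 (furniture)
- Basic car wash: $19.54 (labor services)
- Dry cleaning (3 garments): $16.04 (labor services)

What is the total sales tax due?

$42.56

Key duplication $6.34: labor services → 3% + 0% district = 3% → $0.19
Laundry detergent $16.16: other taxable items → 4.75% + 3% district = 7.75% → $1.25
Webcam $117.43: electronics → 6% + 2.25% district = 8.25% → $9.69
Pet grooming $55.58: labor services → 3% + 0% district = 3% → $1.67
Deli sandwich $11.11: ready-to-eat food → 4.25% + 2.5% district = 6.75% → $0.75
Garment alterations $28.53: labor services → 3% + 0% district = 3% → $0.86
Six-pack IPA $17.66: alcohol → 9.75% + 1.5% district = 11.25% → $1.99
Area rug (5x8) $323.68: furniture → 7.25% + 0.5% district = 7.75% → $25.09
Basic car wash $19.54: labor services → 3% + 0% district = 3% → $0.59
Dry cleaning (3 garments) $16.04: labor services → 3% + 0% district = 3% → $0.48
Total tax = $0.19 + $1.25 + $9.69 + $1.67 + $0.75 + $0.86 + $1.99 + $25.09 + $0.59 + $0.48 = $42.56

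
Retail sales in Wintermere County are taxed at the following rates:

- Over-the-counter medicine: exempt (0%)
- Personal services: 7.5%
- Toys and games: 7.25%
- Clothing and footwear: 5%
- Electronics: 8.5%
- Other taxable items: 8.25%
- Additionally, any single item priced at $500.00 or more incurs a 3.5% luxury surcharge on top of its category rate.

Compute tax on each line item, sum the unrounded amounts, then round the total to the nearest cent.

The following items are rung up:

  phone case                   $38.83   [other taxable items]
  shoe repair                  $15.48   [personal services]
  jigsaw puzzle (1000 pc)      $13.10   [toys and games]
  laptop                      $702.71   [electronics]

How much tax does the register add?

$89.64

Phone case $38.83: other taxable items → 8.25% → $3.203475
Shoe repair $15.48: personal services → 7.5% → $1.161
Jigsaw puzzle (1000 pc) $13.10: toys and games → 7.25% → $0.94975
Laptop $702.71: electronics → 8.5% + 3.5% surcharge = 12% → $84.3252
Unrounded tax sum = $89.639425 → $89.64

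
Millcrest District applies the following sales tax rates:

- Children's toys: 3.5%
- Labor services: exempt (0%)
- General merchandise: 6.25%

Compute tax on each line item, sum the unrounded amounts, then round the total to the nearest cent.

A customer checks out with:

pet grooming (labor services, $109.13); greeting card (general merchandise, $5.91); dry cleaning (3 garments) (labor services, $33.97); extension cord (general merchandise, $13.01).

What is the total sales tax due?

$1.18

Pet grooming $109.13: labor services → 0% → $0.00
Greeting card $5.91: general merchandise → 6.25% → $0.369375
Dry cleaning (3 garments) $33.97: labor services → 0% → $0.00
Extension cord $13.01: general merchandise → 6.25% → $0.813125
Unrounded tax sum = $1.1825 → $1.18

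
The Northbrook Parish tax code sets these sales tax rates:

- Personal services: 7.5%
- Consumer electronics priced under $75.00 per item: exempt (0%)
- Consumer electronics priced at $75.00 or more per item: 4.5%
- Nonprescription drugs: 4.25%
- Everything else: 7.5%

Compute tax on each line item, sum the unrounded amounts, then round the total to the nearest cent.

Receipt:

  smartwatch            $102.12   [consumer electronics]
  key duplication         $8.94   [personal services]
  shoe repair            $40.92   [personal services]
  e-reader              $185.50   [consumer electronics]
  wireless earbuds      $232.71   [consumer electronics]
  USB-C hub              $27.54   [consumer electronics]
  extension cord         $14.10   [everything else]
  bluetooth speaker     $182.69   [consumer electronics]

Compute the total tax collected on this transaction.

$36.43

Smartwatch $102.12: consumer electronics, $75.00 or more → 4.5% → $4.5954
Key duplication $8.94: personal services → 7.5% → $0.6705
Shoe repair $40.92: personal services → 7.5% → $3.069
E-reader $185.50: consumer electronics, $75.00 or more → 4.5% → $8.3475
Wireless earbuds $232.71: consumer electronics, $75.00 or more → 4.5% → $10.47195
USB-C hub $27.54: consumer electronics, under $75.00 → 0% → $0.00
Extension cord $14.10: everything else → 7.5% → $1.0575
Bluetooth speaker $182.69: consumer electronics, $75.00 or more → 4.5% → $8.22105
Unrounded tax sum = $36.4329 → $36.43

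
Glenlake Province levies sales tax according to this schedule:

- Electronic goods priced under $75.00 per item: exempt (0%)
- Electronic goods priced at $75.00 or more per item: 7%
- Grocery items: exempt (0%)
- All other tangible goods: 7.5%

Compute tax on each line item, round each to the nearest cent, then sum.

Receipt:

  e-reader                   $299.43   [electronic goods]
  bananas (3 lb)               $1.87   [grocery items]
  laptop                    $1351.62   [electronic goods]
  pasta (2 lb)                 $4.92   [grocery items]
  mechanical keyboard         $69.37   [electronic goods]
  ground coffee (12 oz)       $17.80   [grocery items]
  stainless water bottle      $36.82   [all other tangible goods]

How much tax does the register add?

$118.33

E-reader $299.43: electronic goods, $75.00 or more → 7% → $20.96
Bananas (3 lb) $1.87: grocery items → 0% → $0.00
Laptop $1351.62: electronic goods, $75.00 or more → 7% → $94.61
Pasta (2 lb) $4.92: grocery items → 0% → $0.00
Mechanical keyboard $69.37: electronic goods, under $75.00 → 0% → $0.00
Ground coffee (12 oz) $17.80: grocery items → 0% → $0.00
Stainless water bottle $36.82: all other tangible goods → 7.5% → $2.76
Total tax = $20.96 + $94.61 + $2.76 = $118.33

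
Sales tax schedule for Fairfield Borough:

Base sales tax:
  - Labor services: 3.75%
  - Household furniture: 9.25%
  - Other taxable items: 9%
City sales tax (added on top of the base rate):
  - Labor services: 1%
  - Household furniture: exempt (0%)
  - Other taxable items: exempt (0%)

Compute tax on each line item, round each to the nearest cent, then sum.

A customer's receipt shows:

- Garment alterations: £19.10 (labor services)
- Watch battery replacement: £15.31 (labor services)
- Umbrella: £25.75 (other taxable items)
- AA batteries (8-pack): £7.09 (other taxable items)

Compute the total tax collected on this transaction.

Garment alterations £19.10: labor services → 3.75% + 1% city = 4.75% → £0.91
Watch battery replacement £15.31: labor services → 3.75% + 1% city = 4.75% → £0.73
Umbrella £25.75: other taxable items → 9% + 0% city = 9% → £2.32
AA batteries (8-pack) £7.09: other taxable items → 9% + 0% city = 9% → £0.64
Total tax = £0.91 + £0.73 + £2.32 + £0.64 = £4.60

£4.60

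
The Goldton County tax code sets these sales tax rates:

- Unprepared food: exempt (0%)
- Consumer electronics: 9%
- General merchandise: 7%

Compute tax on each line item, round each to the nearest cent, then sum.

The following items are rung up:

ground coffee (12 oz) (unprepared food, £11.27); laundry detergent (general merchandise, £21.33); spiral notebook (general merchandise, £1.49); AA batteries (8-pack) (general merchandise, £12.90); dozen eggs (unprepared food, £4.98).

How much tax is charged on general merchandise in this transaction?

£2.49

Laundry detergent £21.33: general merchandise → 7% → £1.49
Spiral notebook £1.49: general merchandise → 7% → £0.10
AA batteries (8-pack) £12.90: general merchandise → 7% → £0.90
Tax on general merchandise = £1.49 + £0.10 + £0.90 = £2.49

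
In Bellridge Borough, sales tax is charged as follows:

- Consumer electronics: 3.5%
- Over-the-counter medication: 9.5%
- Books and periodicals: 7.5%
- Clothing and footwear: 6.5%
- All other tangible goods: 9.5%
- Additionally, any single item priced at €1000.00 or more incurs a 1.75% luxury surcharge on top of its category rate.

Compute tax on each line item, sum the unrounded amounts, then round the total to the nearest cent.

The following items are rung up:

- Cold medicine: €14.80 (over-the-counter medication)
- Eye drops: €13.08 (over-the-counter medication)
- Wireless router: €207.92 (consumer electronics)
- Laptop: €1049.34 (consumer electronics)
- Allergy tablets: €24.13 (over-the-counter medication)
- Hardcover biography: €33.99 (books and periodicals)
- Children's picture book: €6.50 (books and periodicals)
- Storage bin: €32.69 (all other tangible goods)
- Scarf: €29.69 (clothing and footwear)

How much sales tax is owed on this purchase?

€75.38

Cold medicine €14.80: over-the-counter medication → 9.5% → €1.406
Eye drops €13.08: over-the-counter medication → 9.5% → €1.2426
Wireless router €207.92: consumer electronics → 3.5% → €7.2772
Laptop €1049.34: consumer electronics → 3.5% + 1.75% surcharge = 5.25% → €55.09035
Allergy tablets €24.13: over-the-counter medication → 9.5% → €2.29235
Hardcover biography €33.99: books and periodicals → 7.5% → €2.54925
Children's picture book €6.50: books and periodicals → 7.5% → €0.4875
Storage bin €32.69: all other tangible goods → 9.5% → €3.10555
Scarf €29.69: clothing and footwear → 6.5% → €1.92985
Unrounded tax sum = €75.38065 → €75.38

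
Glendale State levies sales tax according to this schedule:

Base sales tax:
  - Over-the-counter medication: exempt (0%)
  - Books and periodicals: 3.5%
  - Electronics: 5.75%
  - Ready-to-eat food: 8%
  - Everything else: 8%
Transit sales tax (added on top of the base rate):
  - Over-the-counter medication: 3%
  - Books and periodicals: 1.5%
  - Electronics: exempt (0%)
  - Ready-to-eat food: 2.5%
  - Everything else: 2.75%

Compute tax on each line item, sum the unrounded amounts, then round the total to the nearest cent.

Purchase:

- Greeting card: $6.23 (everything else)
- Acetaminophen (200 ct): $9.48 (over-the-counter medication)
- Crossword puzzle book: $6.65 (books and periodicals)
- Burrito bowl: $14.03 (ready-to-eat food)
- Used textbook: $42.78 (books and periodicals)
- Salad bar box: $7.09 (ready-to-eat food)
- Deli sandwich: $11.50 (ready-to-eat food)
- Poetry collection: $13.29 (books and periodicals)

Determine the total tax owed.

$7.52

Greeting card $6.23: everything else → 8% + 2.75% transit = 10.75% → $0.669725
Acetaminophen (200 ct) $9.48: over-the-counter medication → 0% + 3% transit = 3% → $0.2844
Crossword puzzle book $6.65: books and periodicals → 3.5% + 1.5% transit = 5% → $0.3325
Burrito bowl $14.03: ready-to-eat food → 8% + 2.5% transit = 10.5% → $1.47315
Used textbook $42.78: books and periodicals → 3.5% + 1.5% transit = 5% → $2.139
Salad bar box $7.09: ready-to-eat food → 8% + 2.5% transit = 10.5% → $0.74445
Deli sandwich $11.50: ready-to-eat food → 8% + 2.5% transit = 10.5% → $1.2075
Poetry collection $13.29: books and periodicals → 3.5% + 1.5% transit = 5% → $0.6645
Unrounded tax sum = $7.515225 → $7.52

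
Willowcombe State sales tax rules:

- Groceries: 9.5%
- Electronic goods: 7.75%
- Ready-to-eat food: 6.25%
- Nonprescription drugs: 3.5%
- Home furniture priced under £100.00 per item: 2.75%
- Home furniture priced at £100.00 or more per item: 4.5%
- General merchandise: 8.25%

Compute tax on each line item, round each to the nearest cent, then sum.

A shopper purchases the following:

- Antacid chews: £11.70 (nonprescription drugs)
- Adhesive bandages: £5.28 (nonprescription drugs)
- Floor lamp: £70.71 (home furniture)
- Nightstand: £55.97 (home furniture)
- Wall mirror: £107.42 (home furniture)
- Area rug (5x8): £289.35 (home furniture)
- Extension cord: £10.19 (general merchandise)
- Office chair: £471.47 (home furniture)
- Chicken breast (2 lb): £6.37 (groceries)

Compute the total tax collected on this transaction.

Antacid chews £11.70: nonprescription drugs → 3.5% → £0.41
Adhesive bandages £5.28: nonprescription drugs → 3.5% → £0.18
Floor lamp £70.71: home furniture, under £100.00 → 2.75% → £1.94
Nightstand £55.97: home furniture, under £100.00 → 2.75% → £1.54
Wall mirror £107.42: home furniture, £100.00 or more → 4.5% → £4.83
Area rug (5x8) £289.35: home furniture, £100.00 or more → 4.5% → £13.02
Extension cord £10.19: general merchandise → 8.25% → £0.84
Office chair £471.47: home furniture, £100.00 or more → 4.5% → £21.22
Chicken breast (2 lb) £6.37: groceries → 9.5% → £0.61
Total tax = £0.41 + £0.18 + £1.94 + £1.54 + £4.83 + £13.02 + £0.84 + £21.22 + £0.61 = £44.59

£44.59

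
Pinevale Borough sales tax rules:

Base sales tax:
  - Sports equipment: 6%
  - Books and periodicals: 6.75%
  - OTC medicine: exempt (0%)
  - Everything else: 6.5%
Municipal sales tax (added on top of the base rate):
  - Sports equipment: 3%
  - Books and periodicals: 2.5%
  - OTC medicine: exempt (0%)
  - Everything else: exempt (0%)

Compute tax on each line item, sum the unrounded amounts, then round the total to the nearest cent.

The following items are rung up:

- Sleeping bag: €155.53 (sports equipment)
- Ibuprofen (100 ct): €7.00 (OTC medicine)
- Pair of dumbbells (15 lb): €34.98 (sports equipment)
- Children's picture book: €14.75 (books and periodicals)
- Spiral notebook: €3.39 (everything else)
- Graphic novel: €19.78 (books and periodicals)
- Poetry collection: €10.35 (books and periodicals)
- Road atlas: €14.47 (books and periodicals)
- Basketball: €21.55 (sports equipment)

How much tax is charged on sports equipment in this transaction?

Sleeping bag €155.53: sports equipment → 6% + 3% municipal = 9% → €13.9977
Pair of dumbbells (15 lb) €34.98: sports equipment → 6% + 3% municipal = 9% → €3.1482
Basketball €21.55: sports equipment → 6% + 3% municipal = 9% → €1.9395
Tax on sports equipment: unrounded sum = €19.0854 → €19.09

€19.09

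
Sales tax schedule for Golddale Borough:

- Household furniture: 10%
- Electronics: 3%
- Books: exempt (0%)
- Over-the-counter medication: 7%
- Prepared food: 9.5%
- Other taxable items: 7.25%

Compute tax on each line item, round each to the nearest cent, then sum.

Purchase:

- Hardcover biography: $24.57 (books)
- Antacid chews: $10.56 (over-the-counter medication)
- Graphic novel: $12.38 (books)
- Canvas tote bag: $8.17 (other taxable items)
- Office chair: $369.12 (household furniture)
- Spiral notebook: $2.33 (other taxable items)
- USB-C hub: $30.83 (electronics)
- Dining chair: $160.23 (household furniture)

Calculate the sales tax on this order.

Hardcover biography $24.57: books → 0% → $0.00
Antacid chews $10.56: over-the-counter medication → 7% → $0.74
Graphic novel $12.38: books → 0% → $0.00
Canvas tote bag $8.17: other taxable items → 7.25% → $0.59
Office chair $369.12: household furniture → 10% → $36.91
Spiral notebook $2.33: other taxable items → 7.25% → $0.17
USB-C hub $30.83: electronics → 3% → $0.92
Dining chair $160.23: household furniture → 10% → $16.02
Total tax = $0.74 + $0.59 + $36.91 + $0.17 + $0.92 + $16.02 = $55.35

$55.35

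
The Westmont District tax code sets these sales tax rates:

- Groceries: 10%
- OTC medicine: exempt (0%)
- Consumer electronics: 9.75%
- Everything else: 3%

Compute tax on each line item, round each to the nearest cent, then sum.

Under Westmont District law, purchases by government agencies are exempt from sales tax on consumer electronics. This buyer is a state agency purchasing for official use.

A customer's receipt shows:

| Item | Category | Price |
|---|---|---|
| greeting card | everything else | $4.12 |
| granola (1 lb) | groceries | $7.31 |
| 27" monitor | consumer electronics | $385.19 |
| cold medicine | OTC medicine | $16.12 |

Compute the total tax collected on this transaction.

$0.85

Greeting card $4.12: everything else → 3% → $0.12
Granola (1 lb) $7.31: groceries → 10% → $0.73
27" monitor $385.19: consumer electronics, buyer-exempt → 0% → $0.00
Cold medicine $16.12: OTC medicine → 0% → $0.00
Total tax = $0.12 + $0.73 = $0.85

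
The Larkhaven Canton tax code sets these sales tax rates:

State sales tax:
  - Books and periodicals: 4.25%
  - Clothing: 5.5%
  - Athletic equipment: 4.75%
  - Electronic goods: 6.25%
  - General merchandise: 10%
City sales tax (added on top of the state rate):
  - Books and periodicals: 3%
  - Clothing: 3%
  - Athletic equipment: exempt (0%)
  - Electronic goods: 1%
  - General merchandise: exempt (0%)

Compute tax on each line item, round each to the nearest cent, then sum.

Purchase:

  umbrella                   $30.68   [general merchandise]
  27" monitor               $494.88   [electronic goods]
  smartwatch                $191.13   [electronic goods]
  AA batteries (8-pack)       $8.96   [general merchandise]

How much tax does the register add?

Umbrella $30.68: general merchandise → 10% + 0% city = 10% → $3.07
27" monitor $494.88: electronic goods → 6.25% + 1% city = 7.25% → $35.88
Smartwatch $191.13: electronic goods → 6.25% + 1% city = 7.25% → $13.86
AA batteries (8-pack) $8.96: general merchandise → 10% + 0% city = 10% → $0.90
Total tax = $3.07 + $35.88 + $13.86 + $0.90 = $53.71

$53.71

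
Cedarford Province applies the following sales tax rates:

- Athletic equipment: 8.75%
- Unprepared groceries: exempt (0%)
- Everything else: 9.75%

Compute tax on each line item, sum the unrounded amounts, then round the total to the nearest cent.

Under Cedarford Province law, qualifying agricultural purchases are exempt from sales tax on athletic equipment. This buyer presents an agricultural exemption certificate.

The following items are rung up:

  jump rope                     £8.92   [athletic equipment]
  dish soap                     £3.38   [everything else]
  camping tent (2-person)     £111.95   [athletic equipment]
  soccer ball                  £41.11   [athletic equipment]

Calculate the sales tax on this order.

£0.33

Jump rope £8.92: athletic equipment, buyer-exempt → 0% → £0.00
Dish soap £3.38: everything else → 9.75% → £0.32955
Camping tent (2-person) £111.95: athletic equipment, buyer-exempt → 0% → £0.00
Soccer ball £41.11: athletic equipment, buyer-exempt → 0% → £0.00
Unrounded tax sum = £0.32955 → £0.33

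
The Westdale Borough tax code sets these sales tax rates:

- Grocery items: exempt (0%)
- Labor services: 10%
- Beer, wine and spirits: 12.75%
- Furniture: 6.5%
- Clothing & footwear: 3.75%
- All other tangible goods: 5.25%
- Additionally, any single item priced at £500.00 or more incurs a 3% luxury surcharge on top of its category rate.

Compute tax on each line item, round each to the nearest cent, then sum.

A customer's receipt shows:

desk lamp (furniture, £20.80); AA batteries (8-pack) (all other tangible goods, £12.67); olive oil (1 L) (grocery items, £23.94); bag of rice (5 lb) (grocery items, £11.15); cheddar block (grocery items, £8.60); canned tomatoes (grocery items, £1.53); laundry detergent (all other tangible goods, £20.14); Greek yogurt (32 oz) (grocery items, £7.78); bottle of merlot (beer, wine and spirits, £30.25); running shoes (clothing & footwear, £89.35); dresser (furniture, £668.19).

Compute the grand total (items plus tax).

£968.17

Desk lamp £20.80: furniture → 6.5% → £1.35
AA batteries (8-pack) £12.67: all other tangible goods → 5.25% → £0.67
Olive oil (1 L) £23.94: grocery items → 0% → £0.00
Bag of rice (5 lb) £11.15: grocery items → 0% → £0.00
Cheddar block £8.60: grocery items → 0% → £0.00
Canned tomatoes £1.53: grocery items → 0% → £0.00
Laundry detergent £20.14: all other tangible goods → 5.25% → £1.06
Greek yogurt (32 oz) £7.78: grocery items → 0% → £0.00
Bottle of merlot £30.25: beer, wine and spirits → 12.75% → £3.86
Running shoes £89.35: clothing & footwear → 3.75% → £3.35
Dresser £668.19: furniture → 6.5% + 3% surcharge = 9.5% → £63.48
Subtotal = £894.40; tax = £73.77; total due = £968.17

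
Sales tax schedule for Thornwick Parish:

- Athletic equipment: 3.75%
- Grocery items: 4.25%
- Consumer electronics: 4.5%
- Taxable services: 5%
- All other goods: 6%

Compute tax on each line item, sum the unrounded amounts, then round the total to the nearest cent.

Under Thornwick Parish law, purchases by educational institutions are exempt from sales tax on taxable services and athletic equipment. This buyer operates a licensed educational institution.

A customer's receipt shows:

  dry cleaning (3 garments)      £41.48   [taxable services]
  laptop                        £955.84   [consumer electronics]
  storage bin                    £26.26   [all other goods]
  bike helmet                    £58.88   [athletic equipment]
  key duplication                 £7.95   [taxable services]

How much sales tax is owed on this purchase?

Dry cleaning (3 garments) £41.48: taxable services, buyer-exempt → 0% → £0.00
Laptop £955.84: consumer electronics → 4.5% → £43.0128
Storage bin £26.26: all other goods → 6% → £1.5756
Bike helmet £58.88: athletic equipment, buyer-exempt → 0% → £0.00
Key duplication £7.95: taxable services, buyer-exempt → 0% → £0.00
Unrounded tax sum = £44.5884 → £44.59

£44.59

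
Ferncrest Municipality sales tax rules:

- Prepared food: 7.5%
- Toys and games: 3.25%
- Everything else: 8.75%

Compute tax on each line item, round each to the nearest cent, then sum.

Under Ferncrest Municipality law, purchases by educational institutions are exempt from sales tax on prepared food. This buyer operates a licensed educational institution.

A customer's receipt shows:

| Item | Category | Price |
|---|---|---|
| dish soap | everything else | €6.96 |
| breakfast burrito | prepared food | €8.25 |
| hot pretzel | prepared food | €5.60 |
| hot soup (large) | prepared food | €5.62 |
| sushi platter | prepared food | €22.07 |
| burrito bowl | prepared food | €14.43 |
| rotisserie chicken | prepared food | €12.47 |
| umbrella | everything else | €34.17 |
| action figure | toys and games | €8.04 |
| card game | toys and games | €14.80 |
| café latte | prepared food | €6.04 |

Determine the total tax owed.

€4.34

Dish soap €6.96: everything else → 8.75% → €0.61
Breakfast burrito €8.25: prepared food, buyer-exempt → 0% → €0.00
Hot pretzel €5.60: prepared food, buyer-exempt → 0% → €0.00
Hot soup (large) €5.62: prepared food, buyer-exempt → 0% → €0.00
Sushi platter €22.07: prepared food, buyer-exempt → 0% → €0.00
Burrito bowl €14.43: prepared food, buyer-exempt → 0% → €0.00
Rotisserie chicken €12.47: prepared food, buyer-exempt → 0% → €0.00
Umbrella €34.17: everything else → 8.75% → €2.99
Action figure €8.04: toys and games → 3.25% → €0.26
Card game €14.80: toys and games → 3.25% → €0.48
Café latte €6.04: prepared food, buyer-exempt → 0% → €0.00
Total tax = €0.61 + €2.99 + €0.26 + €0.48 = €4.34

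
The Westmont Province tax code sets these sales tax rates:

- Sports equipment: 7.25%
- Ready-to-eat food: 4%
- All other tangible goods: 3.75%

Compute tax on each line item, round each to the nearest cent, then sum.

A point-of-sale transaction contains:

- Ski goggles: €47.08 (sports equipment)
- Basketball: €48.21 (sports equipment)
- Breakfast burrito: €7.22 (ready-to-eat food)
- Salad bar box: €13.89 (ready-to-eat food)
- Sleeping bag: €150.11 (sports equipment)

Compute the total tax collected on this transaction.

Ski goggles €47.08: sports equipment → 7.25% → €3.41
Basketball €48.21: sports equipment → 7.25% → €3.50
Breakfast burrito €7.22: ready-to-eat food → 4% → €0.29
Salad bar box €13.89: ready-to-eat food → 4% → €0.56
Sleeping bag €150.11: sports equipment → 7.25% → €10.88
Total tax = €3.41 + €3.50 + €0.29 + €0.56 + €10.88 = €18.64

€18.64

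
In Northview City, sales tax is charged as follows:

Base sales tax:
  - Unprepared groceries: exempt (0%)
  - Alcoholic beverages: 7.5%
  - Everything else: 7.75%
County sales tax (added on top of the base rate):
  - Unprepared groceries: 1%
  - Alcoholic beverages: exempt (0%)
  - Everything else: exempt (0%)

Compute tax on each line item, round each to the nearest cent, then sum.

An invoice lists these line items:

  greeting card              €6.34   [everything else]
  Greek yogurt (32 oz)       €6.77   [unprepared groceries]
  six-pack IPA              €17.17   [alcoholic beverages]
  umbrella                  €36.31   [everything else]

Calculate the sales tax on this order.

€4.66

Greeting card €6.34: everything else → 7.75% + 0% county = 7.75% → €0.49
Greek yogurt (32 oz) €6.77: unprepared groceries → 0% + 1% county = 1% → €0.07
Six-pack IPA €17.17: alcoholic beverages → 7.5% + 0% county = 7.5% → €1.29
Umbrella €36.31: everything else → 7.75% + 0% county = 7.75% → €2.81
Total tax = €0.49 + €0.07 + €1.29 + €2.81 = €4.66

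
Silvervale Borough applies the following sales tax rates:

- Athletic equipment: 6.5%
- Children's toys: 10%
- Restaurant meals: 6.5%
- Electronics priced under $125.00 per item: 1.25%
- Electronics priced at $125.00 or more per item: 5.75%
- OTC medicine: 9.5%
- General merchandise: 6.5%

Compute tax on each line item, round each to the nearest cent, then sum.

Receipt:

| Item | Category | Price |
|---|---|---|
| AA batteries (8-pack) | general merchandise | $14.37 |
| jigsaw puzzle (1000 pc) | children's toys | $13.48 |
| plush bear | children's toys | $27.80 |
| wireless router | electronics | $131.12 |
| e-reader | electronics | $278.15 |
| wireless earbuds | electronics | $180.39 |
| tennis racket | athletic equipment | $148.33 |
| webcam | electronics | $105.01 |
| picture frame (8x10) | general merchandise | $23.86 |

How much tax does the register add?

$51.46

AA batteries (8-pack) $14.37: general merchandise → 6.5% → $0.93
Jigsaw puzzle (1000 pc) $13.48: children's toys → 10% → $1.35
Plush bear $27.80: children's toys → 10% → $2.78
Wireless router $131.12: electronics, $125.00 or more → 5.75% → $7.54
E-reader $278.15: electronics, $125.00 or more → 5.75% → $15.99
Wireless earbuds $180.39: electronics, $125.00 or more → 5.75% → $10.37
Tennis racket $148.33: athletic equipment → 6.5% → $9.64
Webcam $105.01: electronics, under $125.00 → 1.25% → $1.31
Picture frame (8x10) $23.86: general merchandise → 6.5% → $1.55
Total tax = $0.93 + $1.35 + $2.78 + $7.54 + $15.99 + $10.37 + $9.64 + $1.31 + $1.55 = $51.46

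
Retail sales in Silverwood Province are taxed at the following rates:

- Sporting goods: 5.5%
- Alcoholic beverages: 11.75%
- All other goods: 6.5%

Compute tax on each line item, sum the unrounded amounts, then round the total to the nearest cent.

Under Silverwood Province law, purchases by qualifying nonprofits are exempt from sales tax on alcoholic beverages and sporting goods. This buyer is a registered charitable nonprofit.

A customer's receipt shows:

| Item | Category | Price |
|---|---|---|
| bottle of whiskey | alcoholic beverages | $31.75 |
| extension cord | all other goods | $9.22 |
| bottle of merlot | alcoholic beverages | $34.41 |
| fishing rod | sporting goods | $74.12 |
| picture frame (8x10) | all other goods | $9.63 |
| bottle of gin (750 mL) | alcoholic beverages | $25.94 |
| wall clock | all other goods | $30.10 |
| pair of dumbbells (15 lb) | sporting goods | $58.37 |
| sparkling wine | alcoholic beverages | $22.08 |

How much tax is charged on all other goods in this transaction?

Extension cord $9.22: all other goods → 6.5% → $0.5993
Picture frame (8x10) $9.63: all other goods → 6.5% → $0.62595
Wall clock $30.10: all other goods → 6.5% → $1.9565
Tax on all other goods: unrounded sum = $3.18175 → $3.18

$3.18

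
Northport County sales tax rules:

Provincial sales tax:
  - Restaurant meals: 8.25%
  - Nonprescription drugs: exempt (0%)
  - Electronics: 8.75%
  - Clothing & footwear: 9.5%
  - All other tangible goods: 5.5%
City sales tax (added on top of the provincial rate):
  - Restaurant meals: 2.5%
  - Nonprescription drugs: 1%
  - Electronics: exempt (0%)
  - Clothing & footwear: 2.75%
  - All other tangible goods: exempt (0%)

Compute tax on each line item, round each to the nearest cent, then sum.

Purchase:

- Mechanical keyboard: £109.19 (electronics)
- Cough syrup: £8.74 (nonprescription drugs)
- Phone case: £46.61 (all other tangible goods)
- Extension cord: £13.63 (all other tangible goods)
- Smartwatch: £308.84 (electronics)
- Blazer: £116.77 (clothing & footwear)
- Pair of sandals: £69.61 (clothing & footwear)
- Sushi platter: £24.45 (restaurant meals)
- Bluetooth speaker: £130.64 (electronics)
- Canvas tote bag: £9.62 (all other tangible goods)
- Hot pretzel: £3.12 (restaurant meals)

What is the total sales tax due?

£77.73

Mechanical keyboard £109.19: electronics → 8.75% + 0% city = 8.75% → £9.55
Cough syrup £8.74: nonprescription drugs → 0% + 1% city = 1% → £0.09
Phone case £46.61: all other tangible goods → 5.5% + 0% city = 5.5% → £2.56
Extension cord £13.63: all other tangible goods → 5.5% + 0% city = 5.5% → £0.75
Smartwatch £308.84: electronics → 8.75% + 0% city = 8.75% → £27.02
Blazer £116.77: clothing & footwear → 9.5% + 2.75% city = 12.25% → £14.30
Pair of sandals £69.61: clothing & footwear → 9.5% + 2.75% city = 12.25% → £8.53
Sushi platter £24.45: restaurant meals → 8.25% + 2.5% city = 10.75% → £2.63
Bluetooth speaker £130.64: electronics → 8.75% + 0% city = 8.75% → £11.43
Canvas tote bag £9.62: all other tangible goods → 5.5% + 0% city = 5.5% → £0.53
Hot pretzel £3.12: restaurant meals → 8.25% + 2.5% city = 10.75% → £0.34
Total tax = £9.55 + £0.09 + £2.56 + £0.75 + £27.02 + £14.30 + £8.53 + £2.63 + £11.43 + £0.53 + £0.34 = £77.73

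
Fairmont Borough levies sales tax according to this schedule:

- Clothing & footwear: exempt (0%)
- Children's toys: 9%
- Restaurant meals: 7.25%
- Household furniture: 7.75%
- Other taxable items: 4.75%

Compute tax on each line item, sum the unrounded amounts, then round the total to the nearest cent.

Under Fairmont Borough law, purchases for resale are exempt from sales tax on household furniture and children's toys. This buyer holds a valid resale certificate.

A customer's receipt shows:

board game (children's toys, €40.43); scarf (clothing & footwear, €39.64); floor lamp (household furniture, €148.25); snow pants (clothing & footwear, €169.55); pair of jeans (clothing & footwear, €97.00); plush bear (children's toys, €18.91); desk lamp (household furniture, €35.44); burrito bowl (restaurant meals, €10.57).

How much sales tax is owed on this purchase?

Board game €40.43: children's toys, buyer-exempt → 0% → €0.00
Scarf €39.64: clothing & footwear → 0% → €0.00
Floor lamp €148.25: household furniture, buyer-exempt → 0% → €0.00
Snow pants €169.55: clothing & footwear → 0% → €0.00
Pair of jeans €97.00: clothing & footwear → 0% → €0.00
Plush bear €18.91: children's toys, buyer-exempt → 0% → €0.00
Desk lamp €35.44: household furniture, buyer-exempt → 0% → €0.00
Burrito bowl €10.57: restaurant meals → 7.25% → €0.766325
Unrounded tax sum = €0.766325 → €0.77

€0.77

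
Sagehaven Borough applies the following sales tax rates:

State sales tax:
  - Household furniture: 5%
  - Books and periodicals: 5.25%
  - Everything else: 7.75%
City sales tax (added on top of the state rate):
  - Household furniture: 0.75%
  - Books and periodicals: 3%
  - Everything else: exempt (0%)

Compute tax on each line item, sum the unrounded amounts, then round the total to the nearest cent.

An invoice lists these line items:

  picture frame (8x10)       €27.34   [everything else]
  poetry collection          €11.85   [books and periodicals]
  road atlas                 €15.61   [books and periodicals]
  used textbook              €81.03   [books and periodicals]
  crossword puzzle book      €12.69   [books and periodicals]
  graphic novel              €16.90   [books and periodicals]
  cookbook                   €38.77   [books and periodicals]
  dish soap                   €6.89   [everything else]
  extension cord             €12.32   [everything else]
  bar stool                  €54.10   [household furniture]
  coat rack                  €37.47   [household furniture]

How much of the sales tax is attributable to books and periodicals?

€14.59

Poetry collection €11.85: books and periodicals → 5.25% + 3% city = 8.25% → €0.977625
Road atlas €15.61: books and periodicals → 5.25% + 3% city = 8.25% → €1.287825
Used textbook €81.03: books and periodicals → 5.25% + 3% city = 8.25% → €6.684975
Crossword puzzle book €12.69: books and periodicals → 5.25% + 3% city = 8.25% → €1.046925
Graphic novel €16.90: books and periodicals → 5.25% + 3% city = 8.25% → €1.39425
Cookbook €38.77: books and periodicals → 5.25% + 3% city = 8.25% → €3.198525
Tax on books and periodicals: unrounded sum = €14.590125 → €14.59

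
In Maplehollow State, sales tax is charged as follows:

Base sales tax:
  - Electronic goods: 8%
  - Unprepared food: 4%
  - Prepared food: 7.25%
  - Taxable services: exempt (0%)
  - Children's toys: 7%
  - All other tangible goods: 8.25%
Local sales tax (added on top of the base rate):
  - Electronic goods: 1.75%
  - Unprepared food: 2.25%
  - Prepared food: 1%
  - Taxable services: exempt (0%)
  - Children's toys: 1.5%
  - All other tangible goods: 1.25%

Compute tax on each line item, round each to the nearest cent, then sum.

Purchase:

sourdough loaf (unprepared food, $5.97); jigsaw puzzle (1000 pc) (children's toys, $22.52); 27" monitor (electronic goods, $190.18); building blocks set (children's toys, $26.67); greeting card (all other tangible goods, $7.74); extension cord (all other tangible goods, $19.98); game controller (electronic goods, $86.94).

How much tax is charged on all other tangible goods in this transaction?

Greeting card $7.74: all other tangible goods → 8.25% + 1.25% local = 9.5% → $0.74
Extension cord $19.98: all other tangible goods → 8.25% + 1.25% local = 9.5% → $1.90
Tax on all other tangible goods = $0.74 + $1.90 = $2.64

$2.64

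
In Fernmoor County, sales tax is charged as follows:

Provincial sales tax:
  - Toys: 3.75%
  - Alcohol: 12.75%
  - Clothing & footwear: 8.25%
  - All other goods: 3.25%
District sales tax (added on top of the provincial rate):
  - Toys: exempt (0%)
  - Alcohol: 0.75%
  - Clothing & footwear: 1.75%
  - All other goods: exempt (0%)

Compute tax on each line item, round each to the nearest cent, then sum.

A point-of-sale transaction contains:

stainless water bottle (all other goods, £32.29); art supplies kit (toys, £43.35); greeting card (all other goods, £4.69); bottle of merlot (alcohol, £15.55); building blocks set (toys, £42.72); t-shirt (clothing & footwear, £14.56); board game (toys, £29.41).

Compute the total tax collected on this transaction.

Stainless water bottle £32.29: all other goods → 3.25% + 0% district = 3.25% → £1.05
Art supplies kit £43.35: toys → 3.75% + 0% district = 3.75% → £1.63
Greeting card £4.69: all other goods → 3.25% + 0% district = 3.25% → £0.15
Bottle of merlot £15.55: alcohol → 12.75% + 0.75% district = 13.5% → £2.10
Building blocks set £42.72: toys → 3.75% + 0% district = 3.75% → £1.60
T-shirt £14.56: clothing & footwear → 8.25% + 1.75% district = 10% → £1.46
Board game £29.41: toys → 3.75% + 0% district = 3.75% → £1.10
Total tax = £1.05 + £1.63 + £0.15 + £2.10 + £1.60 + £1.46 + £1.10 = £9.09

£9.09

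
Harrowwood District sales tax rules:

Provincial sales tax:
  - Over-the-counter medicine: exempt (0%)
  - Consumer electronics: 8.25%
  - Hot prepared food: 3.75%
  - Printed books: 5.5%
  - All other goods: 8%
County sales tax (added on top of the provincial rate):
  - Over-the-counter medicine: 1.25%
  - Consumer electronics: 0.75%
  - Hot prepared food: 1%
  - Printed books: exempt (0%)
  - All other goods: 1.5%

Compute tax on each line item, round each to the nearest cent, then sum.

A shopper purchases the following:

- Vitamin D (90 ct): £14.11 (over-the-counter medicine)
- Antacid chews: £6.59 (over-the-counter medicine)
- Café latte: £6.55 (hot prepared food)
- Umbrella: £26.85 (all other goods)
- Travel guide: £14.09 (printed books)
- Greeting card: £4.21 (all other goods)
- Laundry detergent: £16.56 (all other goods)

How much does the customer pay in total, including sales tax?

Vitamin D (90 ct) £14.11: over-the-counter medicine → 0% + 1.25% county = 1.25% → £0.18
Antacid chews £6.59: over-the-counter medicine → 0% + 1.25% county = 1.25% → £0.08
Café latte £6.55: hot prepared food → 3.75% + 1% county = 4.75% → £0.31
Umbrella £26.85: all other goods → 8% + 1.5% county = 9.5% → £2.55
Travel guide £14.09: printed books → 5.5% + 0% county = 5.5% → £0.77
Greeting card £4.21: all other goods → 8% + 1.5% county = 9.5% → £0.40
Laundry detergent £16.56: all other goods → 8% + 1.5% county = 9.5% → £1.57
Subtotal = £88.96; tax = £5.86; total due = £94.82

£94.82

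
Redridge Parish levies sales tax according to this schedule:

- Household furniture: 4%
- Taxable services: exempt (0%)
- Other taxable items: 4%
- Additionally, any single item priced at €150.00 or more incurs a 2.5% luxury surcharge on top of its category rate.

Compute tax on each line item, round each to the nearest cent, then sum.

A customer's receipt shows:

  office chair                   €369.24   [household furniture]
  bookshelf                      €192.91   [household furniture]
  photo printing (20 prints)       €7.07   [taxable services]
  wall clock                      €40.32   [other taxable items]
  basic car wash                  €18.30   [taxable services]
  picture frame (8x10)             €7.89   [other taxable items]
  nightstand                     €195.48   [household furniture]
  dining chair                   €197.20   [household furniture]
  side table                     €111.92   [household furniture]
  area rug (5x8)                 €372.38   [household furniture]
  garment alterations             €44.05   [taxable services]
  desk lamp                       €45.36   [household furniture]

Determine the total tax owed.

€94.49

Office chair €369.24: household furniture → 4% + 2.5% surcharge = 6.5% → €24.00
Bookshelf €192.91: household furniture → 4% + 2.5% surcharge = 6.5% → €12.54
Photo printing (20 prints) €7.07: taxable services → 0% → €0.00
Wall clock €40.32: other taxable items → 4% → €1.61
Basic car wash €18.30: taxable services → 0% → €0.00
Picture frame (8x10) €7.89: other taxable items → 4% → €0.32
Nightstand €195.48: household furniture → 4% + 2.5% surcharge = 6.5% → €12.71
Dining chair €197.20: household furniture → 4% + 2.5% surcharge = 6.5% → €12.82
Side table €111.92: household furniture → 4% → €4.48
Area rug (5x8) €372.38: household furniture → 4% + 2.5% surcharge = 6.5% → €24.20
Garment alterations €44.05: taxable services → 0% → €0.00
Desk lamp €45.36: household furniture → 4% → €1.81
Total tax = €24.00 + €12.54 + €1.61 + €0.32 + €12.71 + €12.82 + €4.48 + €24.20 + €1.81 = €94.49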